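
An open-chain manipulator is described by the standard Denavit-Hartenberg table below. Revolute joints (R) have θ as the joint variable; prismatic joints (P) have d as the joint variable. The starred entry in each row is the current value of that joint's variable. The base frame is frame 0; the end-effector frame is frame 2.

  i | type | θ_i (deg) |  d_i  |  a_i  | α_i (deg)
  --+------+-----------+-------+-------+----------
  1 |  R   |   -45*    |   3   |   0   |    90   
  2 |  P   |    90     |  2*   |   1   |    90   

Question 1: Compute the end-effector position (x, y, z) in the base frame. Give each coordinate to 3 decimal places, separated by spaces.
-1.414 -1.414 4.000

after link 1: o_1 = (0.0000, 0.0000, 3.0000)
after link 2: o_2 = (-1.4142, -1.4142, 4.0000)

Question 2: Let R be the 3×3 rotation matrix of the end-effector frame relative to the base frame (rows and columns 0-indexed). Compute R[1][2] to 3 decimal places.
-0.707

End-effector z-axis (col 2 of R) = (0.7071,-0.7071,-0.0000)
R[1][2] = -0.7071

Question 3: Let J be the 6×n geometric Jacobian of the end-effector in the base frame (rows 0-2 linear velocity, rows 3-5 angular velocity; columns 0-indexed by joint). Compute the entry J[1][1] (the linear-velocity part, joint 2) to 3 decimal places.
prismatic axis z_1 = (-0.7071,-0.7071,0.0000)
J_v[:, 1] = z_1; J_ω[:, 1] = (0,0,0)
entry J[1][1] = -0.7071

-0.707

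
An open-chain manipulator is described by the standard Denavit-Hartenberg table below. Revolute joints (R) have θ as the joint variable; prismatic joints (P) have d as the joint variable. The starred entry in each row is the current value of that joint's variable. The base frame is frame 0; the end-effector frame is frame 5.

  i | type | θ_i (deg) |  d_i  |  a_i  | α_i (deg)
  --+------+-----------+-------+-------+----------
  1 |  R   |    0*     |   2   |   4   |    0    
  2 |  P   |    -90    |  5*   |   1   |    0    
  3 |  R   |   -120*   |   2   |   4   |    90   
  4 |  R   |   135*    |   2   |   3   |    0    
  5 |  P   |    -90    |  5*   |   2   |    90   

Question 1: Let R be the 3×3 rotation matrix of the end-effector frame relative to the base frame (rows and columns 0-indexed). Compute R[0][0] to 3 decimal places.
-0.612

End-effector x-axis (col 0 of R) = (-0.6124,0.3536,0.7071)
R[0][0] = -0.6124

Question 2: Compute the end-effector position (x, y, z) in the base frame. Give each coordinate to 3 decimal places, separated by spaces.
after link 1: o_1 = (4.0000, 0.0000, 2.0000)
after link 2: o_2 = (4.0000, -1.0000, 7.0000)
after link 3: o_3 = (0.5359, 1.0000, 9.0000)
after link 4: o_4 = (3.3730, 1.6714, 11.1213)
after link 5: o_5 = (4.6483, 6.7086, 12.5355)

4.648 6.709 12.536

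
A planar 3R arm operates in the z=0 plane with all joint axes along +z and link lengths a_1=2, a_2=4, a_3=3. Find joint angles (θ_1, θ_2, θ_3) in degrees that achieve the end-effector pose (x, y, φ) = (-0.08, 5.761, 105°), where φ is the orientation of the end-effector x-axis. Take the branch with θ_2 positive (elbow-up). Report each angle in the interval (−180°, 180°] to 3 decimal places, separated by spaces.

-30.015 135.016 -0.001

wrist centre = target − a_3·(cos φ, sin φ) = (0.6965, 2.8632)
cos θ_2 = (8.6831−2²−4²)/(2·2·4) = -0.7073; θ_2 = 135.0162° (elbow-up)
β = atan2(2.8632,0.6965) = 76.3287°; ψ = atan2(2.8276,-0.8292) = 106.3442°
θ_1 = β − ψ = -30.0155°
θ_3 = φ − θ_1 − θ_2 = -0.0007° (wrapped to (-180°,180°])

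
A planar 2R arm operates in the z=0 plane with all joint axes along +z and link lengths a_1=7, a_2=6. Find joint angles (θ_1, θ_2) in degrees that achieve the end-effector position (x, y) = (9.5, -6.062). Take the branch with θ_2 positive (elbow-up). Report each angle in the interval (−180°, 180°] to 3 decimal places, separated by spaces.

cos θ_2 = (126.9978−7²−6²)/(2·7·6) = 0.5000; θ_2 = 60.0017° (elbow-up)
β = atan2(-6.0620,9.5000) = -32.5422°; ψ = atan2(5.1962,9.9998) = 27.4578°
θ_1 = β − ψ = -60.0000°

-60.000 60.002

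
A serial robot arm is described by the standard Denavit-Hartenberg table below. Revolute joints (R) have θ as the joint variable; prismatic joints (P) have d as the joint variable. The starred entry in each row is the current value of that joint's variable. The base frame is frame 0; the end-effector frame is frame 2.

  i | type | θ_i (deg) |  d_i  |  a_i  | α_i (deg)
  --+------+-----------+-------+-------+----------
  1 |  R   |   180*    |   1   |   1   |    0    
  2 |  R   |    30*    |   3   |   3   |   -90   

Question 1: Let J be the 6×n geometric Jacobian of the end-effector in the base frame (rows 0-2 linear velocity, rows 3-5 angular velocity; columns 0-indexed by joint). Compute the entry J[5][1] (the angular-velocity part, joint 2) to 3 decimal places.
1.000

axis z_1 = (0.0000,0.0000,1.0000); lever o_n−o_1 = (-2.5981,-1.5000,3.0000)
cross product → J_v[:, 1] = (1.5000,-2.5981,0.0000)
J_ω[:, 1] = z_1
entry J[5][1] = 1.0000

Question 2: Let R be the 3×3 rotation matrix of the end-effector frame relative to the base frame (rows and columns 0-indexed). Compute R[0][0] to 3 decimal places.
-0.866

End-effector x-axis (col 0 of R) = (-0.8660,-0.5000,0.0000)
R[0][0] = -0.8660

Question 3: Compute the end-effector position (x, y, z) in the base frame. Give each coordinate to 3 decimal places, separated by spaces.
-3.598 -1.500 4.000

after link 1: o_1 = (-1.0000, 0.0000, 1.0000)
after link 2: o_2 = (-3.5981, -1.5000, 4.0000)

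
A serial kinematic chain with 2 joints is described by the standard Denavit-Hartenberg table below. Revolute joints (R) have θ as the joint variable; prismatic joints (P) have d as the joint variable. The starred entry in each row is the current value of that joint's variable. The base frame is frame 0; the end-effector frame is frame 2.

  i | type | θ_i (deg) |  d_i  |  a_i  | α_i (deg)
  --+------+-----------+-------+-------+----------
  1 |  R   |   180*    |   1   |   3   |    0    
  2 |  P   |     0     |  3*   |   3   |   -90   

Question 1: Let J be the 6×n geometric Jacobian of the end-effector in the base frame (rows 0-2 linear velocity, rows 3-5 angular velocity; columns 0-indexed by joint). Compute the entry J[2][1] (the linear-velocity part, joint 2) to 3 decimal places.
prismatic axis z_1 = (0.0000,0.0000,1.0000)
J_v[:, 1] = z_1; J_ω[:, 1] = (0,0,0)
entry J[2][1] = 1.0000

1.000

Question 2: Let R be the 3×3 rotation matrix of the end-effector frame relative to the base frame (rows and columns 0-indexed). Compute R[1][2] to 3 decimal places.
End-effector z-axis (col 2 of R) = (-0.0000,-1.0000,0.0000)
R[1][2] = -1.0000

-1.000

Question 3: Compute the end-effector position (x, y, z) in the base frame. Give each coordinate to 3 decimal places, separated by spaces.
-6.000 0.000 4.000

after link 1: o_1 = (-3.0000, 0.0000, 1.0000)
after link 2: o_2 = (-6.0000, 0.0000, 4.0000)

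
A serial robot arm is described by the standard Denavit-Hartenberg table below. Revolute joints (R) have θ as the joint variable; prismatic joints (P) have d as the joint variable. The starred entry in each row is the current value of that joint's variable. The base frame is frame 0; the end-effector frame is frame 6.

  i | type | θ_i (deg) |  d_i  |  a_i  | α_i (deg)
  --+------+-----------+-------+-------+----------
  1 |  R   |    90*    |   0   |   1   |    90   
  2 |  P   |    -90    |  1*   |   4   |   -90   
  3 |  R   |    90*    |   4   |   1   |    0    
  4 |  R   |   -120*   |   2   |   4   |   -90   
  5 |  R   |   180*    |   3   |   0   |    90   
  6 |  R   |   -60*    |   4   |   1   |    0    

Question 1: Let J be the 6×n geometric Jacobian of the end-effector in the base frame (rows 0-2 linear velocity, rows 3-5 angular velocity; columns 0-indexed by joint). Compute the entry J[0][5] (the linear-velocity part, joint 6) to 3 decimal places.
-0.866

axis z_5 = (-0.0000,-1.0000,-0.0000); lever o_n−o_5 = (0.5000,-4.0000,0.8660)
cross product → J_v[:, 5] = (-0.8660,0.0000,0.5000)
J_ω[:, 5] = z_5
entry J[0][5] = -0.8660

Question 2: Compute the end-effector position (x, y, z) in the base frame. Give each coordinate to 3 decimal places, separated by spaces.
-0.098 3.000 -8.098

after link 1: o_1 = (0.0000, 1.0000, 0.0000)
after link 2: o_2 = (1.0000, 1.0000, -4.0000)
after link 3: o_3 = (0.0000, 5.0000, -4.0000)
after link 4: o_4 = (2.0000, 7.0000, -7.4641)
after link 5: o_5 = (-0.5981, 7.0000, -8.9641)
after link 6: o_6 = (-0.0981, 3.0000, -8.0981)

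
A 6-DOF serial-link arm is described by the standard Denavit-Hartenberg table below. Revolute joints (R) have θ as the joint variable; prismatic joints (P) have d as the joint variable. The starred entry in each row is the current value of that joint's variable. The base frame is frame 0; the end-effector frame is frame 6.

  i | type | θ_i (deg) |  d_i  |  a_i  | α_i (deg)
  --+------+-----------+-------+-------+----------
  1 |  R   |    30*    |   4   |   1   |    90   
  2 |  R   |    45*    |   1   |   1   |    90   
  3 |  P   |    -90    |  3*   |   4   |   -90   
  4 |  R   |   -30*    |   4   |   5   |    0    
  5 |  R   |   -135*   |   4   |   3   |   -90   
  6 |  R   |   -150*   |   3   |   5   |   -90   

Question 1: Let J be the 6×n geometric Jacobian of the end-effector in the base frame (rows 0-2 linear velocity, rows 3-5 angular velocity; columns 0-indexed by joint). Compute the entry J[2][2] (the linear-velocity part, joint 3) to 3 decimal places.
-0.707

prismatic axis z_2 = (0.6124,0.3536,-0.7071)
J_v[:, 2] = z_2; J_ω[:, 2] = (0,0,0)
entry J[2][2] = -0.7071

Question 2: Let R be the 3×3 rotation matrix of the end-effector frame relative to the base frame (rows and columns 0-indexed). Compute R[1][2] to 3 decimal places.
End-effector z-axis (col 2 of R) = (0.8511,-0.0663,0.5209)
R[1][2] = -0.0663

-0.066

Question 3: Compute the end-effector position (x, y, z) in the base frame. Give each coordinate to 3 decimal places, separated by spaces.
8.144 15.546 6.437

after link 1: o_1 = (0.8660, 0.5000, 4.0000)
after link 2: o_2 = (1.9784, -0.0125, 4.7071)
after link 3: o_3 = (1.8155, 4.5123, 2.5858)
after link 4: o_4 = (3.6309, 10.5604, 3.6464)
after link 5: o_5 = (8.0047, 9.7396, 5.9258)
after link 6: o_6 = (8.1444, 15.5464, 6.4370)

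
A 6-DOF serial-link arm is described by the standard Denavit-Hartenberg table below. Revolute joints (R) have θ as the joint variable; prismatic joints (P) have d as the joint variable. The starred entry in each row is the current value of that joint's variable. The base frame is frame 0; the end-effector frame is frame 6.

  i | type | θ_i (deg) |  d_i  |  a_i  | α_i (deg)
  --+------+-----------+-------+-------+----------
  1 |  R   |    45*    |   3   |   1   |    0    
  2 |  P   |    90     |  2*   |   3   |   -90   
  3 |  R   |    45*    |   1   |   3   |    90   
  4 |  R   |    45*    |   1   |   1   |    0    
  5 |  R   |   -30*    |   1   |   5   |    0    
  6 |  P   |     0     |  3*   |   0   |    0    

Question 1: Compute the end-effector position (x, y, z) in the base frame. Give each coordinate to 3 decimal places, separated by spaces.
after link 1: o_1 = (0.7071, 0.7071, 3.0000)
after link 2: o_2 = (-1.4142, 2.8284, 5.0000)
after link 3: o_3 = (-3.6213, 3.6213, 2.8787)
after link 4: o_4 = (-4.9749, 3.9749, 3.0858)
after link 5: o_5 = (-8.8048, 5.9746, 0.3778)
after link 6: o_6 = (-10.3048, 7.4746, 2.4992)

-10.305 7.475 2.499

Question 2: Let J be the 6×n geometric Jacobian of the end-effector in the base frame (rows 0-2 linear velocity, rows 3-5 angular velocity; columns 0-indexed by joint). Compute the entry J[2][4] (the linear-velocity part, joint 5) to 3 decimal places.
axis z_4 = (-0.5000,0.5000,0.7071); lever o_n−o_4 = (-5.3299,3.4998,-0.5866)
cross product → J_v[:, 4] = (-2.7680,-4.0621,0.9151)
J_ω[:, 4] = z_4
entry J[2][4] = 0.9151

0.915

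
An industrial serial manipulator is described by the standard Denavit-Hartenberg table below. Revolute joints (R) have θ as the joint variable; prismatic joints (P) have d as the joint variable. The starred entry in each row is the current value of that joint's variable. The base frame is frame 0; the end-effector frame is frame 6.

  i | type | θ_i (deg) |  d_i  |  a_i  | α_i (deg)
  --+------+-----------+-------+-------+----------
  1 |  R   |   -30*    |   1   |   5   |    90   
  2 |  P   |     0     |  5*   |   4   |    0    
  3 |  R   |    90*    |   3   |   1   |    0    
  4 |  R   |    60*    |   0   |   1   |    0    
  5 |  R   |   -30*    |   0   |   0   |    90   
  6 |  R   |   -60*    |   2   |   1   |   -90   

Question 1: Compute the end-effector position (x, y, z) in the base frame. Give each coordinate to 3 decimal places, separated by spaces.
after link 1: o_1 = (4.3301, -2.5000, 1.0000)
after link 2: o_2 = (5.2942, -8.8301, 1.0000)
after link 3: o_3 = (3.7942, -11.4282, 2.0000)
after link 4: o_4 = (3.0442, -10.9952, 2.5000)
after link 5: o_5 = (3.0442, -10.9952, 2.5000)
after link 6: o_6 = (4.7607, -10.9862, 3.9330)

4.761 -10.986 3.933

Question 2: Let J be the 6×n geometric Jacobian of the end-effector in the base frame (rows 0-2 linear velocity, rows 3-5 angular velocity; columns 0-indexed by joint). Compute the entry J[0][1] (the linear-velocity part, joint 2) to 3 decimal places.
prismatic axis z_1 = (-0.5000,-0.8660,0.0000)
J_v[:, 1] = z_1; J_ω[:, 1] = (0,0,0)
entry J[0][1] = -0.5000

-0.500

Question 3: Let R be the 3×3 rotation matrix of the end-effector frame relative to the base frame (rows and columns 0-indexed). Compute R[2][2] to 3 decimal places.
End-effector z-axis (col 2 of R) = (-0.6250,-0.2165,0.7500)
R[2][2] = 0.7500

0.750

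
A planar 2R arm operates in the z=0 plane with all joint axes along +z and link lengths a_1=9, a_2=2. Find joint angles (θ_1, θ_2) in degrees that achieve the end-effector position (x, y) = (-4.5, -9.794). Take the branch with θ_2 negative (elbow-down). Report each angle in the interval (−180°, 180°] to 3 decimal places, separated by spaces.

-109.351 -30.014

cos θ_2 = (116.1724−9²−2²)/(2·9·2) = 0.8659; θ_2 = -30.0143° (elbow-down)
β = atan2(-9.7940,-4.5000) = -114.6771°; ψ = atan2(-1.0004,10.7318) = -5.3258°
θ_1 = β − ψ = -109.3513°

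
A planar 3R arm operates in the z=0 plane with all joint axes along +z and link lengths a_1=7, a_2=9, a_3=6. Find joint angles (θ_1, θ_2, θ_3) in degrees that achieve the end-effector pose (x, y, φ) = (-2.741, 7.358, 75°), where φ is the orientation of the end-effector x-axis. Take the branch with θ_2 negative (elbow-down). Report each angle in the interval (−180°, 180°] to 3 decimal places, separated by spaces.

-99.984 -150.002 -35.015

wrist centre = target − a_3·(cos φ, sin φ) = (-4.2939, 1.5624)
cos θ_2 = (20.8789−7²−9²)/(2·7·9) = -0.8660; θ_2 = -150.0017° (elbow-down)
β = atan2(1.5624,-4.2939) = 160.0049°; ψ = atan2(-4.4998,-0.7944) = -100.0115°
θ_1 = β − ψ = 260.0164°
θ_3 = φ − θ_1 − θ_2 = -35.0147° (wrapped to (-180°,180°])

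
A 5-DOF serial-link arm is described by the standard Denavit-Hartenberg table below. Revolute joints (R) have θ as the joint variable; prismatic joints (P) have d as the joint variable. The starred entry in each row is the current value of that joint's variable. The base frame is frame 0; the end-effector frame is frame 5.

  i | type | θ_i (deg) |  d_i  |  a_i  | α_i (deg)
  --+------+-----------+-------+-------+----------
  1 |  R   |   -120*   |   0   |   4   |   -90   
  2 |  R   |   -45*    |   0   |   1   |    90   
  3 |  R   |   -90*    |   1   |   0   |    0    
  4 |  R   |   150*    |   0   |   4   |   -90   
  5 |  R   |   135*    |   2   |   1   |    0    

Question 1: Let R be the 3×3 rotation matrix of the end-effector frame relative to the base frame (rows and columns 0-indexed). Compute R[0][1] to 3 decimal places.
End-effector y-axis (col 1 of R) = (-0.1553,0.9557,0.2500)
R[0][1] = -0.1553

-0.155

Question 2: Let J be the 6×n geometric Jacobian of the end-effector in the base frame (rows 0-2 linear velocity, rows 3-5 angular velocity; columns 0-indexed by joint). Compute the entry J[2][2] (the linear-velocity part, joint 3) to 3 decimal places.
axis z_2 = (0.3536,0.6124,0.7071); lever o_n−o_2 = (3.4695,-1.6941,0.1466)
cross product → J_v[:, 2] = (1.2877,2.4015,-2.7236)
J_ω[:, 2] = z_2
entry J[2][2] = -2.7236

-2.724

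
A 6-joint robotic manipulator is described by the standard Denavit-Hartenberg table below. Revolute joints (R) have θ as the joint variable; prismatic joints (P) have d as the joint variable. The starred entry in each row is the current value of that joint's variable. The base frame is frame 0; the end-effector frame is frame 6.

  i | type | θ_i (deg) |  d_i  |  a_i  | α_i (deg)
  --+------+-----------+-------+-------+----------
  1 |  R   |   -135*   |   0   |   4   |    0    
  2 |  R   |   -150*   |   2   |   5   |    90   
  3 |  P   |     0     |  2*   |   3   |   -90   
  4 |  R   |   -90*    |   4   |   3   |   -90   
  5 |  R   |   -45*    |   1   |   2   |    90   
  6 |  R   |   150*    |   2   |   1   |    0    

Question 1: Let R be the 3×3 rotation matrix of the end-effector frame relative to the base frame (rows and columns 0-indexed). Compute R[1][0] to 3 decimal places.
End-effector x-axis (col 0 of R) = (-0.4621,0.6415,-0.6124)
R[1][0] = 0.6415

0.641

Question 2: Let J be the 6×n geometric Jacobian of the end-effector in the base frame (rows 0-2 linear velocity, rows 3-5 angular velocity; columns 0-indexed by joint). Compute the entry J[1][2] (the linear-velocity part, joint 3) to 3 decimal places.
prismatic axis z_2 = (0.9659,-0.2588,0.0000)
J_v[:, 2] = z_2; J_ω[:, 2] = (0,0,0)
entry J[1][2] = -0.2588

-0.259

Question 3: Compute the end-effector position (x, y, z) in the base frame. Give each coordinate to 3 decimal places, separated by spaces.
after link 1: o_1 = (-2.8284, -2.8284, 0.0000)
after link 2: o_2 = (-1.5343, 2.0012, 2.0000)
after link 3: o_3 = (1.1740, 4.3813, 2.0000)
after link 4: o_4 = (4.0718, 3.6049, 6.0000)
after link 5: o_5 = (5.6966, 4.2048, 7.4142)
after link 6: o_6 = (3.8685, 5.2123, 8.2161)

3.868 5.212 8.216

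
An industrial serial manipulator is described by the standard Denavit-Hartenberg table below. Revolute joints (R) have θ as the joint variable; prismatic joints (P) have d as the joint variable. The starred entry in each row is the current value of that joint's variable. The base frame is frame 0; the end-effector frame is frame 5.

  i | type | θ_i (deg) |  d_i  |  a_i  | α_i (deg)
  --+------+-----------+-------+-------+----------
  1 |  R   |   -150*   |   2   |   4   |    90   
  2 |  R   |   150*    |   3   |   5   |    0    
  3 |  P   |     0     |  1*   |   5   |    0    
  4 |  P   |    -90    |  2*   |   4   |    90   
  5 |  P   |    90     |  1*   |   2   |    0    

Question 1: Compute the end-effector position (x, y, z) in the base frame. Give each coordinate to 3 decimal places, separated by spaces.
after link 1: o_1 = (-3.4641, -2.0000, 2.0000)
after link 2: o_2 = (-1.2141, 2.7631, 4.5000)
after link 3: o_3 = (2.0359, 5.7942, 7.0000)
after link 4: o_4 = (-0.6962, 6.5263, 10.4641)
after link 5: o_5 = (-2.4462, 7.8253, 9.9641)

-2.446 7.825 9.964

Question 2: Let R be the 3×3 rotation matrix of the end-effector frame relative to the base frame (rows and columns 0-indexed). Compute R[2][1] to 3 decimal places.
-0.866

End-effector y-axis (col 1 of R) = (0.4330,0.2500,-0.8660)
R[2][1] = -0.8660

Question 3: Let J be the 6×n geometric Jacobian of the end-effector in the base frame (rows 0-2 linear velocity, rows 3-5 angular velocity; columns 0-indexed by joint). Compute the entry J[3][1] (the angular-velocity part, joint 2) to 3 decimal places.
axis z_1 = (-0.5000,0.8660,0.0000); lever o_n−o_1 = (1.0179,9.8253,7.9641)
cross product → J_v[:, 1] = (6.8971,3.9821,-5.7942)
J_ω[:, 1] = z_1
entry J[3][1] = -0.5000

-0.500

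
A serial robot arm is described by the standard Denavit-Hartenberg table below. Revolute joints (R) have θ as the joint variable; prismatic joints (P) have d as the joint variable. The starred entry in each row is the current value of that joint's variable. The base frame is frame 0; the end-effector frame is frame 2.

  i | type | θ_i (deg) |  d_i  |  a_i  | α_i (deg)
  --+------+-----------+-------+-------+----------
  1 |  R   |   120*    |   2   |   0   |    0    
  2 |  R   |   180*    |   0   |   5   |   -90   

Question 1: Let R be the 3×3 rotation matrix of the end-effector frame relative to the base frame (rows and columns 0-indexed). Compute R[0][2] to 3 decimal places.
0.866

End-effector z-axis (col 2 of R) = (0.8660,0.5000,0.0000)
R[0][2] = 0.8660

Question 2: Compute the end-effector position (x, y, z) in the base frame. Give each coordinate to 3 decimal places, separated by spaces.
2.500 -4.330 2.000

after link 1: o_1 = (0.0000, 0.0000, 2.0000)
after link 2: o_2 = (2.5000, -4.3301, 2.0000)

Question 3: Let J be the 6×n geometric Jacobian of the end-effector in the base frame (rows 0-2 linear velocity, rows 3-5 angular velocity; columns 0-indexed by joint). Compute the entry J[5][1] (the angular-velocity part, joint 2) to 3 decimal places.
1.000

axis z_1 = (0.0000,0.0000,1.0000); lever o_n−o_1 = (2.5000,-4.3301,0.0000)
cross product → J_v[:, 1] = (4.3301,2.5000,-0.0000)
J_ω[:, 1] = z_1
entry J[5][1] = 1.0000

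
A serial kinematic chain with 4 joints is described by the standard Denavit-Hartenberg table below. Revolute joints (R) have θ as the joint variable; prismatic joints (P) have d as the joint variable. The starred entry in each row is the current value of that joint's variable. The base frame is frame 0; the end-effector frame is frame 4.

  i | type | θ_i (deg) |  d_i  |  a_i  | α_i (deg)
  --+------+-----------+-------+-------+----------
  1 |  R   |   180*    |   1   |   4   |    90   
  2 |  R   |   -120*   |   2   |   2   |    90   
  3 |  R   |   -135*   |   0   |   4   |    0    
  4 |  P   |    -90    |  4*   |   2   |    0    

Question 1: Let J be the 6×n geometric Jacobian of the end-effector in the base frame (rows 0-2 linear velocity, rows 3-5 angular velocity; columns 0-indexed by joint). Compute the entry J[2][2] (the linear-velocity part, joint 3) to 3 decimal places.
axis z_2 = (0.8660,-0.0000,0.5000); lever o_n−o_2 = (1.3428,-1.4142,5.6742)
cross product → J_v[:, 2] = (0.7071,-4.2426,-1.2247)
J_ω[:, 2] = z_2
entry J[2][2] = -1.2247

-1.225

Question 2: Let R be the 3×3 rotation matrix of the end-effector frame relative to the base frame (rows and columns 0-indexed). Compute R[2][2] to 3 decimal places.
0.500

End-effector z-axis (col 2 of R) = (0.8660,-0.0000,0.5000)
R[2][2] = 0.5000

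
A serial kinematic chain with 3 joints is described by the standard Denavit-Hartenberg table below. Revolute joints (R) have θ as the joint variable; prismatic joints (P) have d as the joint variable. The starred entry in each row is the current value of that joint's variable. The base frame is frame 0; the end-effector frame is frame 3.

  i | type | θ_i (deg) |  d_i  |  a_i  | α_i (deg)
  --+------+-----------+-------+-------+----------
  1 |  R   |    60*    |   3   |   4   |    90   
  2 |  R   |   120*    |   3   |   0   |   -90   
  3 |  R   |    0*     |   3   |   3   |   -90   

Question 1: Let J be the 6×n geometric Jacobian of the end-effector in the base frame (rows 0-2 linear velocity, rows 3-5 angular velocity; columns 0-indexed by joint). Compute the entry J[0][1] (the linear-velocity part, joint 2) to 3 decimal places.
-0.549

axis z_1 = (0.8660,-0.5000,0.0000); lever o_n−o_1 = (0.5490,-5.0490,1.0981)
cross product → J_v[:, 1] = (-0.5490,-0.9510,-4.0981)
J_ω[:, 1] = z_1
entry J[0][1] = -0.5490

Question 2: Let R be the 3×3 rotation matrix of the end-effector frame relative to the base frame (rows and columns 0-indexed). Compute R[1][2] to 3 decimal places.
0.500

End-effector z-axis (col 2 of R) = (-0.8660,0.5000,-0.0000)
R[1][2] = 0.5000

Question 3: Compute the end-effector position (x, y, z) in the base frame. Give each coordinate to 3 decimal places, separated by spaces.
after link 1: o_1 = (2.0000, 3.4641, 3.0000)
after link 2: o_2 = (4.5981, 1.9641, 3.0000)
after link 3: o_3 = (2.5490, -1.5849, 4.0981)

2.549 -1.585 4.098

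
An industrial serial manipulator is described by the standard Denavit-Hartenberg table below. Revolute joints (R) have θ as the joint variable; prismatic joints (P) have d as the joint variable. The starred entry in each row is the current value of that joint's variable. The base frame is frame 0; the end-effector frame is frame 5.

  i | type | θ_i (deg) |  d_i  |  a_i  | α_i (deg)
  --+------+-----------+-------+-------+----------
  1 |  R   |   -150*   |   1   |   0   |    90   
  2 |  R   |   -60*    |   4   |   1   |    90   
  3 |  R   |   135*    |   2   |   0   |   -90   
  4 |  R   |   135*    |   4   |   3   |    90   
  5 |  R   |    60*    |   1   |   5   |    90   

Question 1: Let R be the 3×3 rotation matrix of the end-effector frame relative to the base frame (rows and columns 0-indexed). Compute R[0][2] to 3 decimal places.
End-effector z-axis (col 2 of R) = (-0.7601,-0.5306,-0.3750)
R[0][2] = -0.7601

-0.760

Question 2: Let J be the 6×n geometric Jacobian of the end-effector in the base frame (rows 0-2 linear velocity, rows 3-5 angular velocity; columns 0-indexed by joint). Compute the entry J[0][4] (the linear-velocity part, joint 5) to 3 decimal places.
3.801

axis z_4 = (-0.5638,0.2518,0.7866); lever o_n−o_4 = (1.0508,-3.7949,3.2396)
cross product → J_v[:, 4] = (3.8007,2.6531,1.8750)
J_ω[:, 4] = z_4
entry J[0][4] = 3.8007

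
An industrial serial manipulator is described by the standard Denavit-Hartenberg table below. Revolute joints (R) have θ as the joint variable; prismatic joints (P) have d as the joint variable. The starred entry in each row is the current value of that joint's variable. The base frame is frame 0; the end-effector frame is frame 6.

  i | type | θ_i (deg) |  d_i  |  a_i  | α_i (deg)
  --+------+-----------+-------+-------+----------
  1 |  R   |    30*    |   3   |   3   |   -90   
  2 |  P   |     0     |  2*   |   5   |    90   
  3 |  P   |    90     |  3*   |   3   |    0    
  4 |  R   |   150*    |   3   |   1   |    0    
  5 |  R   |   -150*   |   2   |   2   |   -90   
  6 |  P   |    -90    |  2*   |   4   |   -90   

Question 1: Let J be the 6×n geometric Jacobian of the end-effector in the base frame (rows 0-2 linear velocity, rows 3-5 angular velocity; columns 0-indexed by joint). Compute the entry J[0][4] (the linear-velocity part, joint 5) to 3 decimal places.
axis z_4 = (0.0000,0.0000,1.0000); lever o_n−o_4 = (-2.7321,0.7321,6.0000)
cross product → J_v[:, 4] = (-0.7321,-2.7321,0.0000)
J_ω[:, 4] = z_4
entry J[0][4] = -0.7321

-0.732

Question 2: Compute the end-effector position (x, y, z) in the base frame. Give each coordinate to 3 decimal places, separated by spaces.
1.696 8.062 15.000

after link 1: o_1 = (2.5981, 1.5000, 3.0000)
after link 2: o_2 = (5.9282, 5.7321, 3.0000)
after link 3: o_3 = (4.4282, 8.3301, 6.0000)
after link 4: o_4 = (4.4282, 7.3301, 9.0000)
after link 5: o_5 = (3.4282, 9.0622, 11.0000)
after link 6: o_6 = (1.6962, 8.0622, 15.0000)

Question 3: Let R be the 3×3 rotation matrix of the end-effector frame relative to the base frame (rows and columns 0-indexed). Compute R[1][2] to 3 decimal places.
End-effector z-axis (col 2 of R) = (-0.5000,0.8660,-0.0000)
R[1][2] = 0.8660

0.866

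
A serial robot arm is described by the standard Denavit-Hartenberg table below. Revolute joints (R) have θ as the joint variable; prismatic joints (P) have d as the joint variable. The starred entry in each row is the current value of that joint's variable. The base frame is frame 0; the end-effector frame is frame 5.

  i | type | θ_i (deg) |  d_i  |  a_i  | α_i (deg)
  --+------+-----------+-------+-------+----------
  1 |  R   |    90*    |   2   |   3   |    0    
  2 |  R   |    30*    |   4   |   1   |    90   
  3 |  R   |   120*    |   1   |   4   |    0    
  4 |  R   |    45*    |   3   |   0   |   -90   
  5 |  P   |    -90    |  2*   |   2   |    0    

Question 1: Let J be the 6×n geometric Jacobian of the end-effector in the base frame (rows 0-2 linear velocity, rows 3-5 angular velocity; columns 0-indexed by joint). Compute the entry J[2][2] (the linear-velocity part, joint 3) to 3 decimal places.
axis z_2 = (0.8660,0.5000,0.0000); lever o_n−o_2 = (6.4550,0.8197,1.5322)
cross product → J_v[:, 2] = (0.7661,-1.3270,-2.5176)
J_ω[:, 2] = z_2
entry J[2][2] = -2.5176

-2.518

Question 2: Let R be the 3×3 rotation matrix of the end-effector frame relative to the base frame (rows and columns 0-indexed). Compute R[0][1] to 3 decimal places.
End-effector y-axis (col 1 of R) = (0.4830,-0.8365,0.2588)
R[0][1] = 0.4830

0.483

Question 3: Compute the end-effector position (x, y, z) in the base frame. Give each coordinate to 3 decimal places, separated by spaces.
5.955 4.686 7.532

after link 1: o_1 = (0.0000, 3.0000, 2.0000)
after link 2: o_2 = (-0.5000, 3.8660, 6.0000)
after link 3: o_3 = (1.3660, 2.6340, 9.4641)
after link 4: o_4 = (3.9641, 4.1340, 9.4641)
after link 5: o_5 = (5.9550, 4.6857, 7.5322)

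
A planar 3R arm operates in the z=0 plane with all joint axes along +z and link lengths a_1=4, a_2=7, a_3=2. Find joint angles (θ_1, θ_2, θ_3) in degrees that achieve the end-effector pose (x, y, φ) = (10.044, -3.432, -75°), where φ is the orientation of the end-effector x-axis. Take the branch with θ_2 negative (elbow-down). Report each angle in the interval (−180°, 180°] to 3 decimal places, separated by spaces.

wrist centre = target − a_3·(cos φ, sin φ) = (9.5264, -1.5001)
cos θ_2 = (93.0020−4²−7²)/(2·4·7) = 0.5000; θ_2 = -59.9976° (elbow-down)
β = atan2(-1.5001,9.5264) = -8.9491°; ψ = atan2(-6.0620,7.5003) = -38.9467°
θ_1 = β − ψ = 29.9976°
θ_3 = φ − θ_1 − θ_2 = -45.0000° (wrapped to (-180°,180°])

29.998 -59.998 -45.000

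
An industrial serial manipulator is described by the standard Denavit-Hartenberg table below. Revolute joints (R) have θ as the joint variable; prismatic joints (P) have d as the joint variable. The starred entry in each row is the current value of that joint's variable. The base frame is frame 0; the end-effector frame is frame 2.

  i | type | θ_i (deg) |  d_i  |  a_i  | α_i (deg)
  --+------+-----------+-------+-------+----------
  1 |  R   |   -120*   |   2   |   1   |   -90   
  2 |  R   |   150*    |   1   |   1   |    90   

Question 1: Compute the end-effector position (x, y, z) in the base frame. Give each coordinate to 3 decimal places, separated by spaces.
after link 1: o_1 = (-0.5000, -0.8660, 2.0000)
after link 2: o_2 = (0.7990, -0.6160, 1.5000)

0.799 -0.616 1.500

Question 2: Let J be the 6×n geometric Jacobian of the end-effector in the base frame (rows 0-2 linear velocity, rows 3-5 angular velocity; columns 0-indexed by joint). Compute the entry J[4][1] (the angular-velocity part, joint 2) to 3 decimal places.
-0.500

axis z_1 = (0.8660,-0.5000,0.0000); lever o_n−o_1 = (1.2990,0.2500,-0.5000)
cross product → J_v[:, 1] = (0.2500,0.4330,0.8660)
J_ω[:, 1] = z_1
entry J[4][1] = -0.5000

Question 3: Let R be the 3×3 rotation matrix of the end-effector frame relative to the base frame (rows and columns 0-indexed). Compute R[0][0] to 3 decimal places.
End-effector x-axis (col 0 of R) = (0.4330,0.7500,-0.5000)
R[0][0] = 0.4330

0.433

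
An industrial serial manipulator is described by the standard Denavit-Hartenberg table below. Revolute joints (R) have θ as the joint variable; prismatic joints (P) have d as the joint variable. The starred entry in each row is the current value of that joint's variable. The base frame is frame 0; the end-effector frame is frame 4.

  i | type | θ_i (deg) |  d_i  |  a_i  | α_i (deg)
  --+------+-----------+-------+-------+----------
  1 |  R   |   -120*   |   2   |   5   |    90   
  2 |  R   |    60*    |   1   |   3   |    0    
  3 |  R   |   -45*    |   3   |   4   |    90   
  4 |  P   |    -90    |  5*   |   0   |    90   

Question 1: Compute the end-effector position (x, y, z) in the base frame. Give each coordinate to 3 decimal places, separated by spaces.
-9.293 -8.096 0.804

after link 1: o_1 = (-2.5000, -4.3301, 2.0000)
after link 2: o_2 = (-4.1160, -5.1292, 4.5981)
after link 3: o_3 = (-8.6460, -6.9752, 5.6334)
after link 4: o_4 = (-9.2930, -8.0959, 0.8037)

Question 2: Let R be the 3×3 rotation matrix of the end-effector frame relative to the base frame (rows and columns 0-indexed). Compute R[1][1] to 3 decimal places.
End-effector y-axis (col 1 of R) = (-0.1294,-0.2241,-0.9659)
R[1][1] = -0.2241

-0.224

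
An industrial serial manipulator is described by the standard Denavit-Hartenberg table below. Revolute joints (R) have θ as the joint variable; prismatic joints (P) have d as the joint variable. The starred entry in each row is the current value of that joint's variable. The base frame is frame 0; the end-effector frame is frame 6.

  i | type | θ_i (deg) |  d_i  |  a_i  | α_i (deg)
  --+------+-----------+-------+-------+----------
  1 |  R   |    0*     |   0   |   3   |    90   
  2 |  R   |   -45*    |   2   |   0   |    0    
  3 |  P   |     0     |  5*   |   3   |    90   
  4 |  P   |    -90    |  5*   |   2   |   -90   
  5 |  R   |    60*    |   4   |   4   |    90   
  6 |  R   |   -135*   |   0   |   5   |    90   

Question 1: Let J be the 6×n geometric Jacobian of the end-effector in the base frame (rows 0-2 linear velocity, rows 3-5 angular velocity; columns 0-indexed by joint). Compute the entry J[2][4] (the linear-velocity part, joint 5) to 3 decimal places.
0.164

axis z_4 = (0.7071,-0.0000,-0.7071); lever o_n−o_4 = (0.6129,0.2322,-0.0440)
cross product → J_v[:, 4] = (0.1642,-0.4022,0.1642)
J_ω[:, 4] = z_4
entry J[2][4] = 0.1642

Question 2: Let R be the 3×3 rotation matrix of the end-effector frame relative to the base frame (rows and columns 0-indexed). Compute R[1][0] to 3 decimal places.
-0.354

End-effector x-axis (col 0 of R) = (-0.9330,-0.3536,0.0670)
R[1][0] = -0.3536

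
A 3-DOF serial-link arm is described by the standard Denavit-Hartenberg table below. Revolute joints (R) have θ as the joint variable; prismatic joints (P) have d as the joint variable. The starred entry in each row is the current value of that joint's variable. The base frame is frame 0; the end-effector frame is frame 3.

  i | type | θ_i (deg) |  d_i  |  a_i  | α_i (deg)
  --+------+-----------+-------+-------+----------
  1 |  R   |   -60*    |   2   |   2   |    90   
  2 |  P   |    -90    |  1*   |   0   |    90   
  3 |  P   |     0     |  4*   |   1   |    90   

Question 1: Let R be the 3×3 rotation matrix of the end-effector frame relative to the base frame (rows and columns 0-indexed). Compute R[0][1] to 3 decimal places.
-0.500

End-effector y-axis (col 1 of R) = (-0.5000,0.8660,-0.0000)
R[0][1] = -0.5000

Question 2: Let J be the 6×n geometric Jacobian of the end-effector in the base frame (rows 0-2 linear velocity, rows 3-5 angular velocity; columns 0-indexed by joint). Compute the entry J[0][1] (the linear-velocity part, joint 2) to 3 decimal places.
prismatic axis z_1 = (-0.8660,-0.5000,0.0000)
J_v[:, 1] = z_1; J_ω[:, 1] = (0,0,0)
entry J[0][1] = -0.8660

-0.866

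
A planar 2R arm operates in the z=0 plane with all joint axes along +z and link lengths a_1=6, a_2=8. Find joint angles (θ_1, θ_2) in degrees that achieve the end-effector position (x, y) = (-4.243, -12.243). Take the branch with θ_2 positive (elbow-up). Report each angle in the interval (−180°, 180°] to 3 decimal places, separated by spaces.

cos θ_2 = (167.8941−6²−8²)/(2·6·8) = 0.7072; θ_2 = 44.9900° (elbow-up)
β = atan2(-12.2430,-4.2430) = -109.1145°; ψ = atan2(5.6559,11.6578) = 25.8806°
θ_1 = β − ψ = -134.9951°

-134.995 44.990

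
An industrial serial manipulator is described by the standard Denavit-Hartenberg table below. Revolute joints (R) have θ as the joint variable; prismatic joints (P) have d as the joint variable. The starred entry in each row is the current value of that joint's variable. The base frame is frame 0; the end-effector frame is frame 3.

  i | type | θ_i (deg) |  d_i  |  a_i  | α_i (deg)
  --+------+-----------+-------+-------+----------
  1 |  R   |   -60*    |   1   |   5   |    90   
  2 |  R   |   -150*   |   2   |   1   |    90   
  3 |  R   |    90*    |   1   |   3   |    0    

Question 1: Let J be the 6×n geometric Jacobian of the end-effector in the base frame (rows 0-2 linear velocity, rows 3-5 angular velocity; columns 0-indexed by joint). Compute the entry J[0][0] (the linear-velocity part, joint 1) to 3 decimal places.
5.647

axis z_0 = ẑ; lever o_n−o_0 = (-2.5131,-5.6471,1.3660)
cross product → J_v[:, 0] = (5.6471,-2.5131,0.0000)
J_ω[:, 0] = z_0
entry J[0][0] = 5.6471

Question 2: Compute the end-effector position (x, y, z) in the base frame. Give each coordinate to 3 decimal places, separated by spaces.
-2.513 -5.647 1.366

after link 1: o_1 = (2.5000, -4.3301, 1.0000)
after link 2: o_2 = (0.3349, -4.5801, 0.5000)
after link 3: o_3 = (-2.5131, -5.6471, 1.3660)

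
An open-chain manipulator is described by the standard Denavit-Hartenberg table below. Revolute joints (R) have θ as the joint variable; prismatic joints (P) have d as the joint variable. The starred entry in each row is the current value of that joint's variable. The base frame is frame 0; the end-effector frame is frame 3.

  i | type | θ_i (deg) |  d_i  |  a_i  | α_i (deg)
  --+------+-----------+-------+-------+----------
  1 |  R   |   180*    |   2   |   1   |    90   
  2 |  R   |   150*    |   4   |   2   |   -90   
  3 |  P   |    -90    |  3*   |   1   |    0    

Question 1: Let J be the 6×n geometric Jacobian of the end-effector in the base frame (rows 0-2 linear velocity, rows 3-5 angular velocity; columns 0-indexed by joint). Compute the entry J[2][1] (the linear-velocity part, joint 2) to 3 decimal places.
-3.232

axis z_1 = (0.0000,1.0000,0.0000); lever o_n−o_1 = (3.2321,5.0000,-1.5981)
cross product → J_v[:, 1] = (-1.5981,0.0000,-3.2321)
J_ω[:, 1] = z_1
entry J[2][1] = -3.2321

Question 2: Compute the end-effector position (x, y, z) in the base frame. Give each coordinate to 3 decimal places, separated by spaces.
2.232 5.000 0.402

after link 1: o_1 = (-1.0000, 0.0000, 2.0000)
after link 2: o_2 = (0.7321, 4.0000, 3.0000)
after link 3: o_3 = (2.2321, 5.0000, 0.4019)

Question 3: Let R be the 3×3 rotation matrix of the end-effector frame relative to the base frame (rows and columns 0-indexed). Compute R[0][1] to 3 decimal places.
End-effector y-axis (col 1 of R) = (0.8660,-0.0000,0.5000)
R[0][1] = 0.8660

0.866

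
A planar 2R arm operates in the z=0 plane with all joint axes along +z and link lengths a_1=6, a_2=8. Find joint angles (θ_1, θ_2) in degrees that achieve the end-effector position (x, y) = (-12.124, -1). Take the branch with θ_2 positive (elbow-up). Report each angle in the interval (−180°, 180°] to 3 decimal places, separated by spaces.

cos θ_2 = (147.9914−6²−8²)/(2·6·8) = 0.4999; θ_2 = 60.0059° (elbow-up)
β = atan2(-1.0000,-12.1240) = -175.2849°; ψ = atan2(6.9286,9.9993) = 34.7185°
θ_1 = β − ψ = -210.0034°

149.997 60.006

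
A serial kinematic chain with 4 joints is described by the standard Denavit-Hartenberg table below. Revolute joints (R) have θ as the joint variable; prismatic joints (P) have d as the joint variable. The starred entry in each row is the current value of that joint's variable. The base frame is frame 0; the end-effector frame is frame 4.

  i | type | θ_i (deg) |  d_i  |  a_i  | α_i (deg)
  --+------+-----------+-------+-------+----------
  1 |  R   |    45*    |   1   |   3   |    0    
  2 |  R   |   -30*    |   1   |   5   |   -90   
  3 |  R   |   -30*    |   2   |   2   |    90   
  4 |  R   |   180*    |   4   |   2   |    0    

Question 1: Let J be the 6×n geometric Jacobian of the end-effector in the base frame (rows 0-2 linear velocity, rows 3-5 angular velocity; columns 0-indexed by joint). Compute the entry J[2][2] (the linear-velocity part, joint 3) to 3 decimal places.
axis z_2 = (-0.2588,0.9659,0.0000); lever o_n−o_2 = (-2.4495,1.4142,3.4641)
cross product → J_v[:, 2] = (3.3461,0.8966,2.0000)
J_ω[:, 2] = z_2
entry J[2][2] = 2.0000

2.000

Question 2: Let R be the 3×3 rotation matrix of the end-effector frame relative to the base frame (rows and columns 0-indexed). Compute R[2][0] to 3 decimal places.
End-effector x-axis (col 0 of R) = (-0.8365,-0.2241,-0.5000)
R[2][0] = -0.5000

-0.500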